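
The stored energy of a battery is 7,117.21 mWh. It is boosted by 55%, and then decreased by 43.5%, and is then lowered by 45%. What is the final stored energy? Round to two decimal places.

3,428.09 mWh

Each change multiplies by a factor: 1.55 × 0.565 × 0.55 = 0.4816625.
7,117.21 × 0.4816625 = 3428.093161625 ≈ 3,428.09.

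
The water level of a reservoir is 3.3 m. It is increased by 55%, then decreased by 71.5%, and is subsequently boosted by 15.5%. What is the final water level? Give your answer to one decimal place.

55% increase: 3.3 × 1.55 = 5.115.
Apply the 71.5% decrease: 5.115 × 0.285 = 1.457775.
15.5% increase: 1.457775 × 1.155 = 1.683730125 ≈ 1.7.

1.7 m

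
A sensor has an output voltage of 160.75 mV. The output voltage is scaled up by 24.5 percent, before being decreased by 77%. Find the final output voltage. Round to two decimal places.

46.03 mV

Apply the 24.5% increase: 160.75 × 1.245 = 200.13375.
Apply the 77% decrease: 200.13375 × 0.23 = 46.0307625 ≈ 46.03.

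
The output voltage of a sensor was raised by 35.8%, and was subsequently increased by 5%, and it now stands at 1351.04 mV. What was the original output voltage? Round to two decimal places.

947.50 mV

Undoing the 5% increase: 1351.04 ÷ 1.05 ≈ 1286.704762.
Undoing the 35.8% increase: 1286.704762 ÷ 1.358 ≈ 947.50 mV.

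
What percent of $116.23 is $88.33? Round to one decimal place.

76.0%

$88.33 ÷ $116.23 ≈ 76.0%.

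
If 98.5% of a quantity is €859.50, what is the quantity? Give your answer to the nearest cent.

€859.50 ÷ 0.985 ≈ €872.59.

€872.59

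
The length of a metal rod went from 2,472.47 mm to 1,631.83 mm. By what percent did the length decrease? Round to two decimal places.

Change: 1,631.83 − 2,472.47 = -840.64.
Relative to the original: -840.64 ÷ 2,472.47 ≈ -34.00%.
So the length decreased by 34.00%.

34.00%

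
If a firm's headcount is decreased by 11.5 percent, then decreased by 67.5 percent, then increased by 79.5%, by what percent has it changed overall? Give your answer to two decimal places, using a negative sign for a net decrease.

-48.37%

An 11.5% decrease multiplies by 0.885.
Then a 67.5% decrease: 0.885 × 0.325 = 0.287625.
Then a 79.5% increase: 0.287625 × 1.795 = 0.516286875.
Overall factor 0.516286875, i.e. -48.37%.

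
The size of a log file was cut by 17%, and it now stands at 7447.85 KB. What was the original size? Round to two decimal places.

The overall multiplier applied was 0.83.
So the original size was 7447.85 ÷ 0.83 ≈ 8973.31 KB.

8973.31 KB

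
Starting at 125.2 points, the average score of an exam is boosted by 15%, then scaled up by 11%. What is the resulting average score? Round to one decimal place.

159.8 points

Each change multiplies by a factor: 1.15 × 1.11 = 1.2765.
125.2 × 1.2765 = 159.8178 ≈ 159.8.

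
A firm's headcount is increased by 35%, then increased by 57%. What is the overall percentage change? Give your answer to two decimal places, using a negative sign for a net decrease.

A 35% increase multiplies by 1.35.
Then a 57% increase: 1.35 × 1.57 = 2.1195.
Overall factor 2.1195, i.e. 111.95%.

111.95%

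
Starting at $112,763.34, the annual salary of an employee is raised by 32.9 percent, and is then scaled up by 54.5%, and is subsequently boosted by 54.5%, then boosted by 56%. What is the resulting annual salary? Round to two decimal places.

$558,051.75

32.9% increase: $112,763.34 × 1.329 = $149862.47886.
Apply the 54.5% increase: $149862.47886 × 1.545 = $231537.5298387.
54.5% increase: $231537.5298387 × 1.545 = $357725.4836007915.
56% increase: $357725.4836007915 × 1.56 = $558051.75441723474 ≈ $558,051.75.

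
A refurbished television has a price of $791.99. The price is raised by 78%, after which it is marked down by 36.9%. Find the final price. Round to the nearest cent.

Each change multiplies by a factor: 1.78 × 0.631 = 1.12318.
$791.99 × 1.12318 = $889.5473282 ≈ $889.55.

$889.55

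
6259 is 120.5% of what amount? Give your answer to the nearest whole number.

6259 ÷ 1.205 ≈ 5194.

5194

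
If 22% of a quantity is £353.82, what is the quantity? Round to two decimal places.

£353.82 ÷ 0.22 ≈ £1,608.27.

£1,608.27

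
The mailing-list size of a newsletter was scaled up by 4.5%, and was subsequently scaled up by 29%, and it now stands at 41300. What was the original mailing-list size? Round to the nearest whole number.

30637

The overall multiplier applied was 1.045 × 1.29 = 1.34805.
So the original mailing-list size was 41300 ÷ 1.34805 ≈ 30637.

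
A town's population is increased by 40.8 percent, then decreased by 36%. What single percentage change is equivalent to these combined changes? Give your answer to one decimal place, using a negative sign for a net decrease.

A 40.8% increase multiplies by 1.408.
Then a 36% decrease: 1.408 × 0.64 = 0.90112.
Overall factor 0.90112, i.e. -9.9%.

-9.9%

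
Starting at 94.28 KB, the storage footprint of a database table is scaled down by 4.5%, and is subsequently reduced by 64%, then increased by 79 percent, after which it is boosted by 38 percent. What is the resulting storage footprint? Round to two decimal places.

80.07 KB

Each change multiplies by a factor: 0.955 × 0.36 × 1.79 × 1.38 = 0.84925476.
94.28 × 0.84925476 = 80.0677387728 ≈ 80.07.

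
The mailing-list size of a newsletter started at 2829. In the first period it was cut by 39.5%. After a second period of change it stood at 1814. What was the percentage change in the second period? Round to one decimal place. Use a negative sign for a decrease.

After the first period: 2829 × 0.605 = 1711.545.
Second-period multiplier: 1814 ÷ 1711.545 ≈ 1.05986.
That is a change of 6.0%.

6.0%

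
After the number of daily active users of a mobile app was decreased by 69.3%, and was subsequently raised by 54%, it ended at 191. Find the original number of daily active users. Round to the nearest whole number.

The overall multiplier applied was 0.307 × 1.54 = 0.47278.
So the original number of daily active users was 191 ÷ 0.47278 ≈ 404.

404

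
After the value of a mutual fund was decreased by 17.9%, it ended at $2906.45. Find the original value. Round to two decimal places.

The overall multiplier applied was 0.821.
So the original value was $2906.45 ÷ 0.821 ≈ $3540.13.

$3540.13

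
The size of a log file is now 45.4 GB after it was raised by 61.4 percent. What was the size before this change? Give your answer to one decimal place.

The overall multiplier applied was 1.614.
So the original size was 45.4 ÷ 1.614 ≈ 28.1 GB.

28.1 GB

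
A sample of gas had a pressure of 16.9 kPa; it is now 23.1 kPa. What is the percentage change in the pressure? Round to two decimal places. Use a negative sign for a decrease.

36.69%

Change: 23.1 − 16.9 = 6.2.
Relative to the original: 6.2 ÷ 16.9 ≈ 36.69%.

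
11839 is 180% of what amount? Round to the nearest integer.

11839 ÷ 1.8 ≈ 6577.

6577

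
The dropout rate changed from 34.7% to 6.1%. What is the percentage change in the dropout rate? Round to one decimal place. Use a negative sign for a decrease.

The change is 6.1 − 34.7 = -28.6 percentage points.
Relative to the original 34.7%, that is -28.6 ÷ 34.7 ≈ -82.4%.

-82.4%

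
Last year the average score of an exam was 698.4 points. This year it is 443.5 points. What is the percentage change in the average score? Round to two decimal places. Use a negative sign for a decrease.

Change: 443.5 − 698.4 = -254.9.
Relative to the original: -254.9 ÷ 698.4 ≈ -36.50%.

-36.50%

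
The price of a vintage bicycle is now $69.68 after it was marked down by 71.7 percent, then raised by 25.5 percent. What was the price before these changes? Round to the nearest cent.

Undoing the 25.5% increase: $69.68 ÷ 1.255 ≈ $55.521912.
Undoing the 71.7% decrease: $55.521912 ÷ 0.283 ≈ $196.19.

$196.19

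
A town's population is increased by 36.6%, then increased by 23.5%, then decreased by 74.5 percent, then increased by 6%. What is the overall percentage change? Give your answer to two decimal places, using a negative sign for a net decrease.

-54.40%

A 36.6% increase multiplies by 1.366.
Then a 23.5% increase: 1.366 × 1.235 = 1.68701.
Then a 74.5% decrease: 1.68701 × 0.255 = 0.43018755.
Then a 6% increase: 0.43018755 × 1.06 = 0.455998803.
Overall factor 0.455998803, i.e. -54.40%.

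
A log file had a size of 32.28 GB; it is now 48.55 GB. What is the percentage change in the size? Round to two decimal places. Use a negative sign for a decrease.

50.40%

Change: 48.55 − 32.28 = 16.27.
Relative to the original: 16.27 ÷ 32.28 ≈ 50.40%.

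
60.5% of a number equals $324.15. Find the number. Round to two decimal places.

$324.15 ÷ 0.605 ≈ $535.79.

$535.79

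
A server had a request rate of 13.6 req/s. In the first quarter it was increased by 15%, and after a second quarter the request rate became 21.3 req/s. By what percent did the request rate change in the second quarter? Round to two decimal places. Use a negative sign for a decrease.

After the first quarter: 13.6 × 1.15 = 15.64.
Second-quarter multiplier: 21.3 ÷ 15.64 ≈ 1.361893.
That is a change of 36.19%.

36.19%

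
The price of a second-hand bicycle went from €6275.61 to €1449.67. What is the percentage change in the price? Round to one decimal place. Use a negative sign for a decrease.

-76.9%

Change: €1449.67 − €6275.61 = -€4825.94.
Relative to the original: -€4825.94 ÷ €6275.61 ≈ -76.9%.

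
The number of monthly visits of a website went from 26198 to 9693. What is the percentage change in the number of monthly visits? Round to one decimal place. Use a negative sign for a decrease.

Change: 9693 − 26198 = -16505.
Relative to the original: -16505 ÷ 26198 ≈ -63.0%.

-63.0%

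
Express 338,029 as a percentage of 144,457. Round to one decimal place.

234.0%

338,029 ÷ 144,457 ≈ 234.0%.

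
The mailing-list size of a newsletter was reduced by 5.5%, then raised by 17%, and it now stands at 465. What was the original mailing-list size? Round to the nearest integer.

421

The overall multiplier applied was 0.945 × 1.17 = 1.10565.
So the original mailing-list size was 465 ÷ 1.10565 ≈ 421.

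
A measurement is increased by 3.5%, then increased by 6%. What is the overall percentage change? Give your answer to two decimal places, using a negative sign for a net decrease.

A 3.5% increase multiplies by 1.035.
Then a 6% increase: 1.035 × 1.06 = 1.0971.
Overall factor 1.0971, i.e. 9.71%.

9.71%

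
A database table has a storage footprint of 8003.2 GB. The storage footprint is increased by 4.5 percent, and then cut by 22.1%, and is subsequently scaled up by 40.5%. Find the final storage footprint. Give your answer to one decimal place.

9153.6 GB

Each change multiplies by a factor: 1.045 × 0.779 × 1.405 = 1.143747275.
8003.2 × 1.143747275 = 9153.63819128 ≈ 9153.6.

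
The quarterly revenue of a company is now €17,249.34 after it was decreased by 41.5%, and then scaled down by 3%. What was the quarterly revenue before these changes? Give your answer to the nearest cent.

€30,397.99

Undoing the 3% decrease: €17,249.34 ÷ 0.97 ≈ €17782.824742.
Undoing the 41.5% decrease: €17782.824742 ÷ 0.585 ≈ €30,397.99.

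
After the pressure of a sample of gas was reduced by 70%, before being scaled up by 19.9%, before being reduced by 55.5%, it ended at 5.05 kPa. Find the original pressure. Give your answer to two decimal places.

The overall multiplier applied was 0.3 × 1.199 × 0.445 = 0.1600665.
So the original pressure was 5.05 ÷ 0.1600665 ≈ 31.55 kPa.

31.55 kPa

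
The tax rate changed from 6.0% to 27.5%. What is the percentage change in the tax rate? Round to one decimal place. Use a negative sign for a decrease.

The change is 27.5 − 6.0 = 21.5 percentage points.
Relative to the original 6.0%, that is 21.5 ÷ 6.0 ≈ 358.3%.

358.3%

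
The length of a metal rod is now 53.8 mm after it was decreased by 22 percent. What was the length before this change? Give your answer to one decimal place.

69.0 mm

The overall multiplier applied was 0.78.
So the original length was 53.8 ÷ 0.78 ≈ 69.0 mm.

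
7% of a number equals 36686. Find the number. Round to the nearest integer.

36686 ÷ 0.07 ≈ 524086.

524086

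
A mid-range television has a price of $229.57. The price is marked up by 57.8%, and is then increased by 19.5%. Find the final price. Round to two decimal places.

57.8% increase: $229.57 × 1.578 = $362.26146.
After the 19.5% increase: $362.26146 × 1.195 = $432.9024447 ≈ $432.90.

$432.90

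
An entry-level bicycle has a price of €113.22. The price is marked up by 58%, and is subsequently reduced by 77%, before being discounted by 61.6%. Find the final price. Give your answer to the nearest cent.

€15.80

After the 58% increase: €113.22 × 1.58 = €178.8876.
Apply the 77% decrease: €178.8876 × 0.23 = €41.144148.
Apply the 61.6% decrease: €41.144148 × 0.384 = €15.799352832 ≈ €15.80.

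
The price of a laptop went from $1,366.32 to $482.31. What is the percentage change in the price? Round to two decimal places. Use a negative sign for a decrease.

-64.70%

Change: $482.31 − $1,366.32 = -$884.01.
Relative to the original: -$884.01 ÷ $1,366.32 ≈ -64.70%.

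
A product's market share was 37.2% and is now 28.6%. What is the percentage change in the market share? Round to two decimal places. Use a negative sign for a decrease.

The change is 28.6 − 37.2 = -8.6 percentage points.
Relative to the original 37.2%, that is -8.6 ÷ 37.2 ≈ -23.12%.

-23.12%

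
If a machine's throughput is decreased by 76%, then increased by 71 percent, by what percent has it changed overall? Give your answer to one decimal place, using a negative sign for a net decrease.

-59.0%

A 76% decrease multiplies by 0.24.
Then a 71% increase: 0.24 × 1.71 = 0.4104.
Overall factor 0.4104, i.e. -59.0%.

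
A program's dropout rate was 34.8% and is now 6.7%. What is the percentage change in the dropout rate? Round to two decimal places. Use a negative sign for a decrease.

-80.75%

The change is 6.7 − 34.8 = -28.1 percentage points.
Relative to the original 34.8%, that is -28.1 ÷ 34.8 ≈ -80.75%.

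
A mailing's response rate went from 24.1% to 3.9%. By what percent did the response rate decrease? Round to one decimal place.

The change is 3.9 − 24.1 = -20.2 percentage points.
Relative to the original 24.1%, that is -20.2 ÷ 24.1 ≈ -83.8%.
So the response rate fell by 83.8%.

83.8%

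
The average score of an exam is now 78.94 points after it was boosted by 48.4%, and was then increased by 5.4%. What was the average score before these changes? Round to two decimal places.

50.47 points

Undoing the 5.4% increase: 78.94 ÷ 1.054 ≈ 74.895636.
Undoing the 48.4% increase: 74.895636 ÷ 1.484 ≈ 50.47 points.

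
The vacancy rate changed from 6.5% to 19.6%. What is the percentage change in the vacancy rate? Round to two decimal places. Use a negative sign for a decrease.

The change is 19.6 − 6.5 = 13.1 percentage points.
Relative to the original 6.5%, that is 13.1 ÷ 6.5 ≈ 201.54%.

201.54%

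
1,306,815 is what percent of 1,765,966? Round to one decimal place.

1,306,815 ÷ 1,765,966 ≈ 74.0%.

74.0%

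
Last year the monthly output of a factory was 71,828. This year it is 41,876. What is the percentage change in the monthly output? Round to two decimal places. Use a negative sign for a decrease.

Change: 41,876 − 71,828 = -29,952.
Relative to the original: -29,952 ÷ 71,828 ≈ -41.70%.

-41.70%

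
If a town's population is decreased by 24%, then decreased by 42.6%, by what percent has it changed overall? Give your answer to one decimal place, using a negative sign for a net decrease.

-56.4%

A 24% decrease multiplies by 0.76.
Then a 42.6% decrease: 0.76 × 0.574 = 0.43624.
Overall factor 0.43624, i.e. -56.4%.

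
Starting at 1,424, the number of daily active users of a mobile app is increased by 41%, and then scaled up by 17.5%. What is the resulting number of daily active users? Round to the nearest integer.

2,359

Each change multiplies by a factor: 1.41 × 1.175 = 1.65675.
1,424 × 1.65675 = 2359.212 ≈ 2,359.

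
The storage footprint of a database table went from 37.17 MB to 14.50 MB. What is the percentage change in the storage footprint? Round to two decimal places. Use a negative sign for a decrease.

-60.99%

Change: 14.50 − 37.17 = -22.67.
Relative to the original: -22.67 ÷ 37.17 ≈ -60.99%.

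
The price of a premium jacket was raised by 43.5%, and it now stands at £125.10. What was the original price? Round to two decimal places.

£87.18

The overall multiplier applied was 1.435.
So the original price was £125.10 ÷ 1.435 ≈ £87.18.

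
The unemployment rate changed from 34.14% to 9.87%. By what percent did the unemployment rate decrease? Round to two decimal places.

71.09%

The change is 9.87 − 34.14 = -24.27 percentage points.
Relative to the original 34.14%, that is -24.27 ÷ 34.14 ≈ -71.09%.
So the unemployment rate fell by 71.09%.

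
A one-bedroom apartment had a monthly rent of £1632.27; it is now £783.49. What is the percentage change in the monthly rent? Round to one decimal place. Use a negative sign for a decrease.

Change: £783.49 − £1632.27 = -£848.78.
Relative to the original: -£848.78 ÷ £1632.27 ≈ -52.0%.

-52.0%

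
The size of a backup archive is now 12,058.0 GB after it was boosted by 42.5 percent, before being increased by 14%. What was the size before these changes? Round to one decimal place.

7,422.6 GB

Undoing the 14% increase: 12,058.0 ÷ 1.14 ≈ 10577.192982.
Undoing the 42.5% increase: 10577.192982 ÷ 1.425 ≈ 7,422.6 GB.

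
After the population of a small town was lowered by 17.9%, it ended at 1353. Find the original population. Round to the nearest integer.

1648

The overall multiplier applied was 0.821.
So the original population was 1353 ÷ 0.821 ≈ 1648.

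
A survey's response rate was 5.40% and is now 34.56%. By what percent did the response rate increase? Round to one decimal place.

540.0%

The change is 34.56 − 5.40 = 29.16 percentage points.
Relative to the original 5.40%, that is 29.16 ÷ 5.40 = 540.0%.
So the response rate rose by 540.0%.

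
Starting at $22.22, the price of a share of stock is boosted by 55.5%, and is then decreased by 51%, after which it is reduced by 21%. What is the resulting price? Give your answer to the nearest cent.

55.5% increase: $22.22 × 1.555 = $34.5521.
51% decrease: $34.5521 × 0.49 = $16.930529.
After the 21% decrease: $16.930529 × 0.79 = $13.37511791 ≈ $13.38.

$13.38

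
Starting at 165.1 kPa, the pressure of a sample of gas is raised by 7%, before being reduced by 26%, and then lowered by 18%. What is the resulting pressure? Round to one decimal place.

Each change multiplies by a factor: 1.07 × 0.74 × 0.82 = 0.649276.
165.1 × 0.649276 = 107.1954676 ≈ 107.2.

107.2 kPa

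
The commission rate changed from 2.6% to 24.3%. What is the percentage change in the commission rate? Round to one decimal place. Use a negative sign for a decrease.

The change is 24.3 − 2.6 = 21.7 percentage points.
Relative to the original 2.6%, that is 21.7 ÷ 2.6 ≈ 834.6%.

834.6%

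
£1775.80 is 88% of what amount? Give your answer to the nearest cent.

£1775.80 ÷ 0.88 ≈ £2017.95.

£2017.95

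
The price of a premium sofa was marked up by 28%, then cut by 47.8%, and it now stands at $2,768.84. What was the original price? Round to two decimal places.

Undoing the 47.8% decrease: $2,768.84 ÷ 0.522 ≈ $5304.291188.
Undoing the 28% increase: $5304.291188 ÷ 1.28 ≈ $4,143.98.

$4,143.98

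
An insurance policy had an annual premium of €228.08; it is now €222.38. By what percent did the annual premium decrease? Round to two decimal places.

2.50%

Change: €222.38 − €228.08 = -€5.70.
Relative to the original: -€5.70 ÷ €228.08 ≈ -2.50%.
So the annual premium decreased by 2.50%.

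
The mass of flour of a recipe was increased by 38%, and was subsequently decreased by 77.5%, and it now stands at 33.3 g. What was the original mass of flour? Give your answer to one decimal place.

Undoing the 77.5% decrease: 33.3 ÷ 0.225 = 148.
Undoing the 38% increase: 148 ÷ 1.38 ≈ 107.2 g.

107.2 g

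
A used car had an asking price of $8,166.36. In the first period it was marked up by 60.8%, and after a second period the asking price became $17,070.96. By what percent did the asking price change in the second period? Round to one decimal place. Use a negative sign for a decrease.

30.0%

After the first period: $8,166.36 × 1.608 = $13131.50688.
Second-period multiplier: $17,070.96 ÷ $13131.50688 ≈ 1.3.
That is a change of 30.0%.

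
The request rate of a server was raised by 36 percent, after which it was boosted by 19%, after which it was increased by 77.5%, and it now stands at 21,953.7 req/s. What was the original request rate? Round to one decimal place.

Undoing the 77.5% increase: 21,953.7 ÷ 1.775 ≈ 12368.28169.
Undoing the 19% increase: 12368.28169 ÷ 1.19 ≈ 10393.514025.
Undoing the 36% increase: 10393.514025 ÷ 1.36 ≈ 7,642.3 req/s.

7,642.3 req/s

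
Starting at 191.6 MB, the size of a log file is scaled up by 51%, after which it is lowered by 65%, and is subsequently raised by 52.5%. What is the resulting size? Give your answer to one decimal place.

Each change multiplies by a factor: 1.51 × 0.35 × 1.525 = 0.8059625.
191.6 × 0.8059625 = 154.422415 ≈ 154.4.

154.4 MB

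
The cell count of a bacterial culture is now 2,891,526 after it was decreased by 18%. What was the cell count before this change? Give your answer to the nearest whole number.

The overall multiplier applied was 0.82.
So the original cell count was 2,891,526 ÷ 0.82 ≈ 3,526,251.

3,526,251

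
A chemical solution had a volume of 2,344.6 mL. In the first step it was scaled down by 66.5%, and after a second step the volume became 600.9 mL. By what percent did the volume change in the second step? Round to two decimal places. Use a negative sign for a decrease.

-23.50%

After the first step: 2,344.6 × 0.335 = 785.441.
Second-step multiplier: 600.9 ÷ 785.441 ≈ 0.765048.
That is a change of -23.50%.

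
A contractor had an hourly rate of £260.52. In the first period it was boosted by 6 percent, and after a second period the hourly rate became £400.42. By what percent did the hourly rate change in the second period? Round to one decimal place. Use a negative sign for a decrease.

After the first period: £260.52 × 1.06 = £276.1512.
Second-period multiplier: £400.42 ÷ £276.1512 ≈ 1.45.
That is a change of 45.0%.

45.0%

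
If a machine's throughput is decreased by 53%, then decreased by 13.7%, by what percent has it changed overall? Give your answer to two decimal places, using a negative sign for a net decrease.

The combined multiplier is 0.47 × 0.863 = 0.40561.
That corresponds to a decrease of 59.44%.

-59.44%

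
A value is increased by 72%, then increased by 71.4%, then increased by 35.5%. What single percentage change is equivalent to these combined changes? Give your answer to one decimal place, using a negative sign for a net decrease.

A 72% increase multiplies by 1.72.
Then a 71.4% increase: 1.72 × 1.714 = 2.94808.
Then a 35.5% increase: 2.94808 × 1.355 = 3.9946484.
Overall factor 3.9946484, i.e. 299.5%.

299.5%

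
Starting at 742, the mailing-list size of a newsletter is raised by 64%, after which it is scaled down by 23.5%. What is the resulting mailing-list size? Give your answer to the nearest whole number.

After the 64% increase: 742 × 1.64 = 1216.88.
After the 23.5% decrease: 1216.88 × 0.765 = 930.9132 ≈ 931.

931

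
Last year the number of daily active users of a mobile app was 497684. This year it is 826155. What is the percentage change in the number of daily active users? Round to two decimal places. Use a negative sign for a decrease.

Change: 826155 − 497684 = 328471.
Relative to the original: 328471 ÷ 497684 ≈ 66.00%.

66.00%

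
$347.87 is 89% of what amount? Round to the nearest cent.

$347.87 ÷ 0.89 ≈ $390.87.

$390.87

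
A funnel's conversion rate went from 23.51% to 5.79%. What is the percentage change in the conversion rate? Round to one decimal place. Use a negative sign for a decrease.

-75.4%

The change is 5.79 − 23.51 = -17.72 percentage points.
Relative to the original 23.51%, that is -17.72 ÷ 23.51 ≈ -75.4%.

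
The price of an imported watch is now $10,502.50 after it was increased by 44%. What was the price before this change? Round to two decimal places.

The overall multiplier applied was 1.44.
So the original price was $10,502.50 ÷ 1.44 ≈ $7,293.40.

$7,293.40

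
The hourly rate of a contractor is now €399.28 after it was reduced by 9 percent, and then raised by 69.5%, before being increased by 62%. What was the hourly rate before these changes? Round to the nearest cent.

€159.79

Undoing the 62% increase: €399.28 ÷ 1.62 ≈ €246.469136.
Undoing the 69.5% increase: €246.469136 ÷ 1.695 ≈ €145.40952.
Undoing the 9% decrease: €145.40952 ÷ 0.91 ≈ €159.79.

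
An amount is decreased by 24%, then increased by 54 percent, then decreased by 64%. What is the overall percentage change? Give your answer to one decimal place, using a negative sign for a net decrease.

A 24% decrease multiplies by 0.76.
Then a 54% increase: 0.76 × 1.54 = 1.1704.
Then a 64% decrease: 1.1704 × 0.36 = 0.421344.
Overall factor 0.421344, i.e. -57.9%.

-57.9%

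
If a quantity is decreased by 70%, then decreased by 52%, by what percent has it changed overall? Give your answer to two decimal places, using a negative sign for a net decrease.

-85.60%

The combined multiplier is 0.3 × 0.48 = 0.144.
That corresponds to a decrease of 85.60%.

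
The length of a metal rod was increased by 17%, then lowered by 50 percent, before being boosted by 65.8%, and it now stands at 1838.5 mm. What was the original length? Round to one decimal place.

1895.5 mm

Undoing the 65.8% increase: 1838.5 ÷ 1.658 ≈ 1108.866104.
Undoing the 50% decrease: 1108.866104 ÷ 0.5 = 2217.732208.
Undoing the 17% increase: 2217.732208 ÷ 1.17 ≈ 1895.5 mm.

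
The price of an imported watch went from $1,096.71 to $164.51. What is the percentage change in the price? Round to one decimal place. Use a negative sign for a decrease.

Change: $164.51 − $1,096.71 = -$932.20.
Relative to the original: -$932.20 ÷ $1,096.71 ≈ -85.0%.

-85.0%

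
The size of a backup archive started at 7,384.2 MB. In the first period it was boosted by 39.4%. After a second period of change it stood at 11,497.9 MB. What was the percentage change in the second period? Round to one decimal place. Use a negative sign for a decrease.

11.7%

After the first period: 7,384.2 × 1.394 = 10293.5748.
Second-period multiplier: 11,497.9 ÷ 10293.5748 ≈ 1.117.
That is a change of 11.7%.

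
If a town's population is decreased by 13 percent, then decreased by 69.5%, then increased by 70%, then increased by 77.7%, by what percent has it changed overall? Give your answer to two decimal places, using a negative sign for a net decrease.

A 13% decrease multiplies by 0.87.
Then a 69.5% decrease: 0.87 × 0.305 = 0.26535.
Then a 70% increase: 0.26535 × 1.7 = 0.451095.
Then a 77.7% increase: 0.451095 × 1.777 = 0.801595815.
Overall factor 0.801595815, i.e. -19.84%.

-19.84%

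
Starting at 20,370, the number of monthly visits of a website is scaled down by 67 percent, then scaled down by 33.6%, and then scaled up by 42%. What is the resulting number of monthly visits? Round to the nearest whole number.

6,338

Each change multiplies by a factor: 0.33 × 0.664 × 1.42 = 0.3111504.
20,370 × 0.3111504 = 6338.133648 ≈ 6,338.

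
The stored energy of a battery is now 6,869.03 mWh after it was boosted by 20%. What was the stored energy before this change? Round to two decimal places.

5,724.19 mWh

The overall multiplier applied was 1.2.
So the original stored energy was 6,869.03 ÷ 1.2 ≈ 5,724.19 mWh.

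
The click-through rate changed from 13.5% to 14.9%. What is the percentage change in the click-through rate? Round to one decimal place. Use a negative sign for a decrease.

The change is 14.9 − 13.5 = 1.4 percentage points.
Relative to the original 13.5%, that is 1.4 ÷ 13.5 ≈ 10.4%.

10.4%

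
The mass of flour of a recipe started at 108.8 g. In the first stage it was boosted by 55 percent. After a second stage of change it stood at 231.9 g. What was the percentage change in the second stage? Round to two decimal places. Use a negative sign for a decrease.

37.51%

After the first stage: 108.8 × 1.55 = 168.64.
Second-stage multiplier: 231.9 ÷ 168.64 ≈ 1.375119.
That is a change of 37.51%.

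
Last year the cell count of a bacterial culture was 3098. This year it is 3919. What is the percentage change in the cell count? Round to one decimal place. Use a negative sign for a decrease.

Change: 3919 − 3098 = 821.
Relative to the original: 821 ÷ 3098 ≈ 26.5%.

26.5%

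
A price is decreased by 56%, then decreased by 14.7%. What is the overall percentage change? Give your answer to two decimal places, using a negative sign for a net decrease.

-62.47%

The combined multiplier is 0.44 × 0.853 = 0.37532.
That corresponds to a decrease of 62.47%.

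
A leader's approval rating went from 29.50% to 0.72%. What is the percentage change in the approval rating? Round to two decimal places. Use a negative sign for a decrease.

The change is 0.72 − 29.50 = -28.78 percentage points.
Relative to the original 29.50%, that is -28.78 ÷ 29.50 ≈ -97.56%.

-97.56%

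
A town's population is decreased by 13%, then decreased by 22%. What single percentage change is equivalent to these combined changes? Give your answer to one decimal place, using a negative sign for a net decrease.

-32.1%

The combined multiplier is 0.87 × 0.78 = 0.6786.
That corresponds to a decrease of 32.1%.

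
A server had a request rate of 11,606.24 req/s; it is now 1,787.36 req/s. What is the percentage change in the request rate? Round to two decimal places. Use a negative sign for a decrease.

-84.60%

Change: 1,787.36 − 11,606.24 = -9,818.88.
Relative to the original: -9,818.88 ÷ 11,606.24 ≈ -84.60%.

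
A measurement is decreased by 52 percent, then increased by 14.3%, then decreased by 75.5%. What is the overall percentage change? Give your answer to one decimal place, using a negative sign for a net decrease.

-86.6%

A 52% decrease multiplies by 0.48.
Then a 14.3% increase: 0.48 × 1.143 = 0.54864.
Then a 75.5% decrease: 0.54864 × 0.245 = 0.1344168.
Overall factor 0.1344168, i.e. -86.6%.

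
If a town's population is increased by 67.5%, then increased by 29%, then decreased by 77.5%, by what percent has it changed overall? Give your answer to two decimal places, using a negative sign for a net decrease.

A 67.5% increase multiplies by 1.675.
Then a 29% increase: 1.675 × 1.29 = 2.16075.
Then a 77.5% decrease: 2.16075 × 0.225 = 0.48616875.
Overall factor 0.48616875, i.e. -51.38%.

-51.38%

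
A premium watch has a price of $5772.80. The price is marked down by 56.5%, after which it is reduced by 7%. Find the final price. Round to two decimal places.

56.5% decrease: $5772.80 × 0.435 = $2511.168.
After the 7% decrease: $2511.168 × 0.93 = $2335.38624 ≈ $2335.39.

$2335.39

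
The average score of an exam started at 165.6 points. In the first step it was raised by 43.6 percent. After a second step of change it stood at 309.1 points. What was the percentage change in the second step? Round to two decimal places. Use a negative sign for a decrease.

29.98%

After the first step: 165.6 × 1.436 = 237.8016.
Second-step multiplier: 309.1 ÷ 237.8016 ≈ 1.299823.
That is a change of 29.98%.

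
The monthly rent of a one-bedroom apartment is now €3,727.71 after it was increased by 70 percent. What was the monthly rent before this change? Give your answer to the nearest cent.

The overall multiplier applied was 1.7.
So the original monthly rent was €3,727.71 ÷ 1.7 ≈ €2,192.77.

€2,192.77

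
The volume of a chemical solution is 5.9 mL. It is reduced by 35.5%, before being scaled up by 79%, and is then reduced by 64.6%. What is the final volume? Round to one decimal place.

2.4 mL

Each change multiplies by a factor: 0.645 × 1.79 × 0.354 = 0.4087107.
5.9 × 0.4087107 = 2.41139313 ≈ 2.4.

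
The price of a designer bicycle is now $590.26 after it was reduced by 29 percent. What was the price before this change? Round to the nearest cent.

The overall multiplier applied was 0.71.
So the original price was $590.26 ÷ 0.71 ≈ $831.35.

$831.35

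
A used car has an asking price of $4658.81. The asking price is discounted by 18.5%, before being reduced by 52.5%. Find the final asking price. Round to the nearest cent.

18.5% decrease: $4658.81 × 0.815 = $3796.93015.
After the 52.5% decrease: $3796.93015 × 0.475 = $1803.54182125 ≈ $1803.54.

$1803.54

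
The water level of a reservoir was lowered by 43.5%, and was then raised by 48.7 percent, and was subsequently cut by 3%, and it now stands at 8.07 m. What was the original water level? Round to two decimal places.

9.90 m

The overall multiplier applied was 0.565 × 1.487 × 0.97 = 0.81495035.
So the original water level was 8.07 ÷ 0.81495035 ≈ 9.90 m.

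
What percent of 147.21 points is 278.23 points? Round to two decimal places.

278.23 points ÷ 147.21 points ≈ 189.00%.

189.00%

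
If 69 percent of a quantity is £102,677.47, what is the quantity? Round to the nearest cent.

£102,677.47 ÷ 0.69 ≈ £148,807.93.

£148,807.93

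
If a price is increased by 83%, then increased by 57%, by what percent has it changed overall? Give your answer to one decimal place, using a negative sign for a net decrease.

The combined multiplier is 1.83 × 1.57 = 2.8731.
That corresponds to an increase of 187.3%.

187.3%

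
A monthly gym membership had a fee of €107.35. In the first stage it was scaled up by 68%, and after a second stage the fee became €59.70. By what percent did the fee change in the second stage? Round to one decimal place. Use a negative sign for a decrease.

-66.9%

After the first stage: €107.35 × 1.68 = €180.348.
Second-stage multiplier: €59.70 ÷ €180.348 ≈ 0.33103.
That is a change of -66.9%.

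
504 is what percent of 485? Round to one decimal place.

103.9%

504 ÷ 485 ≈ 103.9%.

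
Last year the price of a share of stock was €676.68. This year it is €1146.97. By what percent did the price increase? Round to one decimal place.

Change: €1146.97 − €676.68 = €470.29.
Relative to the original: €470.29 ÷ €676.68 ≈ 69.5%.
So the price increased by 69.5%.

69.5%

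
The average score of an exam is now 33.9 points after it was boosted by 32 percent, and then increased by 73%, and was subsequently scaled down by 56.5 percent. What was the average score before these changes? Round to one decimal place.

Undoing the 56.5% decrease: 33.9 ÷ 0.435 ≈ 77.931034.
Undoing the 73% increase: 77.931034 ÷ 1.73 ≈ 45.04684.
Undoing the 32% increase: 45.04684 ÷ 1.32 ≈ 34.1 points.

34.1 points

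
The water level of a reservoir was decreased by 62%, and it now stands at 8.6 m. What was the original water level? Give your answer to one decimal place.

22.6 m

The overall multiplier applied was 0.38.
So the original water level was 8.6 ÷ 0.38 ≈ 22.6 m.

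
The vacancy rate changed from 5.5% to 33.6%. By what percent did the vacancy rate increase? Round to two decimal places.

510.91%

The change is 33.6 − 5.5 = 28.1 percentage points.
Relative to the original 5.5%, that is 28.1 ÷ 5.5 ≈ 510.91%.
So the vacancy rate rose by 510.91%.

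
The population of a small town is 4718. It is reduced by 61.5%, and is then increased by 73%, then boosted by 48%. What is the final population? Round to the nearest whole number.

Apply the 61.5% decrease: 4718 × 0.385 = 1816.43.
Apply the 73% increase: 1816.43 × 1.73 = 3142.4239.
48% increase: 3142.4239 × 1.48 = 4650.787372 ≈ 4651.

4651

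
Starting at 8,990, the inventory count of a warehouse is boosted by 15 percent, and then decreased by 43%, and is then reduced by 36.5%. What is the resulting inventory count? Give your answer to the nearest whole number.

Each change multiplies by a factor: 1.15 × 0.57 × 0.635 = 0.4162425.
8,990 × 0.4162425 = 3742.020075 ≈ 3,742.

3,742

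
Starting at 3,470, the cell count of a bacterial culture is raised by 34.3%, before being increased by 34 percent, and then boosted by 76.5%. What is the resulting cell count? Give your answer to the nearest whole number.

11,022

Each change multiplies by a factor: 1.343 × 1.34 × 1.765 = 3.1763293.
3,470 × 3.1763293 = 11021.862671 ≈ 11,022.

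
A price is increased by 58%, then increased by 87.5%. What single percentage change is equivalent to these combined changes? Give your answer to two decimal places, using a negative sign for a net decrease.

The combined multiplier is 1.58 × 1.875 = 2.9625.
That corresponds to an increase of 196.25%.

196.25%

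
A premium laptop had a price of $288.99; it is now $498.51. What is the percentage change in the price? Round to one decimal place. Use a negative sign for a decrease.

72.5%

Change: $498.51 − $288.99 = $209.52.
Relative to the original: $209.52 ÷ $288.99 ≈ 72.5%.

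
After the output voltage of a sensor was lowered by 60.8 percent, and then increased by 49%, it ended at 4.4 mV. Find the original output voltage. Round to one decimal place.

The overall multiplier applied was 0.392 × 1.49 = 0.58408.
So the original output voltage was 4.4 ÷ 0.58408 ≈ 7.5 mV.

7.5 mV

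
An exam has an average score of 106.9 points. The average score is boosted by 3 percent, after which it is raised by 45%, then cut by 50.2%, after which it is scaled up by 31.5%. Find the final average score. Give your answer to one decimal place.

104.6 points

Each change multiplies by a factor: 1.03 × 1.45 × 0.498 × 1.315 = 0.978048345.
106.9 × 0.978048345 = 104.5533680805 ≈ 104.6.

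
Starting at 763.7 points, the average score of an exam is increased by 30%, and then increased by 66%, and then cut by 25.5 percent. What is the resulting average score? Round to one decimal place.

1227.8 points

30% increase: 763.7 × 1.3 = 992.81.
Apply the 66% increase: 992.81 × 1.66 = 1648.0646.
25.5% decrease: 1648.0646 × 0.745 = 1227.808127 ≈ 1227.8.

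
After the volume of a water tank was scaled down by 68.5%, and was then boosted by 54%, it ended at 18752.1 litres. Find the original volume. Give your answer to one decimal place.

Undoing the 54% increase: 18752.1 ÷ 1.54 ≈ 12176.688312.
Undoing the 68.5% decrease: 12176.688312 ÷ 0.315 ≈ 38656.2 litres.

38656.2 litres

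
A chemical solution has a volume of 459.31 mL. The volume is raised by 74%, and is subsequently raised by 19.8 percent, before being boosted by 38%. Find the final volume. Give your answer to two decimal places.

Each change multiplies by a factor: 1.74 × 1.198 × 1.38 = 2.8766376.
459.31 × 2.8766376 = 1321.268416056 ≈ 1321.27.

1321.27 mL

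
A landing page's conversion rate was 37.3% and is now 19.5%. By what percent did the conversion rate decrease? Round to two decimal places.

47.72%

The change is 19.5 − 37.3 = -17.8 percentage points.
Relative to the original 37.3%, that is -17.8 ÷ 37.3 ≈ -47.72%.
So the conversion rate fell by 47.72%.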